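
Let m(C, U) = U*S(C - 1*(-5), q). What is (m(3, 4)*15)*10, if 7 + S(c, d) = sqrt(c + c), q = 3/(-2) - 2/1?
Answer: -1800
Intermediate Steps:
q = -7/2 (q = 3*(-1/2) - 2*1 = -3/2 - 2 = -7/2 ≈ -3.5000)
S(c, d) = -7 + sqrt(2)*sqrt(c) (S(c, d) = -7 + sqrt(c + c) = -7 + sqrt(2*c) = -7 + sqrt(2)*sqrt(c))
m(C, U) = U*(-7 + sqrt(2)*sqrt(5 + C)) (m(C, U) = U*(-7 + sqrt(2)*sqrt(C - 1*(-5))) = U*(-7 + sqrt(2)*sqrt(C + 5)) = U*(-7 + sqrt(2)*sqrt(5 + C)))
(m(3, 4)*15)*10 = ((4*(-7 + sqrt(10 + 2*3)))*15)*10 = ((4*(-7 + sqrt(10 + 6)))*15)*10 = ((4*(-7 + sqrt(16)))*15)*10 = ((4*(-7 + 4))*15)*10 = ((4*(-3))*15)*10 = -12*15*10 = -180*10 = -1800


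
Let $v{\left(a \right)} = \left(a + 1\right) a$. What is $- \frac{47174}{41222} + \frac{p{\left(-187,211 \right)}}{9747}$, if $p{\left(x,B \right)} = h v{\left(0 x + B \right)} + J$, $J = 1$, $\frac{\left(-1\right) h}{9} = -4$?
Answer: $\frac{32961083194}{200895417} \approx 164.07$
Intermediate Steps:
$h = 36$ ($h = \left(-9\right) \left(-4\right) = 36$)
$v{\left(a \right)} = a \left(1 + a\right)$ ($v{\left(a \right)} = \left(1 + a\right) a = a \left(1 + a\right)$)
$p{\left(x,B \right)} = 1 + 36 B \left(1 + B\right)$ ($p{\left(x,B \right)} = 36 \left(0 x + B\right) \left(1 + \left(0 x + B\right)\right) + 1 = 36 \left(0 + B\right) \left(1 + \left(0 + B\right)\right) + 1 = 36 B \left(1 + B\right) + 1 = 1 + 36 B \left(1 + B\right)$)
$- \frac{47174}{41222} + \frac{p{\left(-187,211 \right)}}{9747} = - \frac{47174}{41222} + \frac{1 + 36 \cdot 211 \left(1 + 211\right)}{9747} = \left(-47174\right) \frac{1}{41222} + \left(1 + 36 \cdot 211 \cdot 212\right) \frac{1}{9747} = - \frac{23587}{20611} + \left(1 + 1610352\right) \frac{1}{9747} = - \frac{23587}{20611} + 1610353 \cdot \frac{1}{9747} = - \frac{23587}{20611} + \frac{1610353}{9747} = \frac{32961083194}{200895417}$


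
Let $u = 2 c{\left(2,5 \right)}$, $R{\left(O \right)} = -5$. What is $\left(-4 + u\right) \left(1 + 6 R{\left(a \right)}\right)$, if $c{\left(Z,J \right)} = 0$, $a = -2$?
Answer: $116$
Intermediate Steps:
$u = 0$ ($u = 2 \cdot 0 = 0$)
$\left(-4 + u\right) \left(1 + 6 R{\left(a \right)}\right) = \left(-4 + 0\right) \left(1 + 6 \left(-5\right)\right) = - 4 \left(1 - 30\right) = \left(-4\right) \left(-29\right) = 116$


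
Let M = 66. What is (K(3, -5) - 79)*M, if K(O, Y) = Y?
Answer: -5544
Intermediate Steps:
(K(3, -5) - 79)*M = (-5 - 79)*66 = -84*66 = -5544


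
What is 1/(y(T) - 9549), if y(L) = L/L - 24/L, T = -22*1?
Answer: -11/105016 ≈ -0.00010475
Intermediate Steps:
T = -22
y(L) = 1 - 24/L
1/(y(T) - 9549) = 1/((-24 - 22)/(-22) - 9549) = 1/(-1/22*(-46) - 9549) = 1/(23/11 - 9549) = 1/(-105016/11) = -11/105016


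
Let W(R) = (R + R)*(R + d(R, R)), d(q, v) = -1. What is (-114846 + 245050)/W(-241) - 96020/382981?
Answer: 9666375311/11168108941 ≈ 0.86553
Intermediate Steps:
W(R) = 2*R*(-1 + R) (W(R) = (R + R)*(R - 1) = (2*R)*(-1 + R) = 2*R*(-1 + R))
(-114846 + 245050)/W(-241) - 96020/382981 = (-114846 + 245050)/((2*(-241)*(-1 - 241))) - 96020/382981 = 130204/((2*(-241)*(-242))) - 96020*1/382981 = 130204/116644 - 96020/382981 = 130204*(1/116644) - 96020/382981 = 32551/29161 - 96020/382981 = 9666375311/11168108941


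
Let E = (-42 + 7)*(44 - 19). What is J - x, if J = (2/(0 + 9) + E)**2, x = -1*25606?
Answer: 64058215/81 ≈ 7.9084e+5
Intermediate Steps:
E = -875 (E = -35*25 = -875)
x = -25606
J = 61984129/81 (J = (2/(0 + 9) - 875)**2 = (2/9 - 875)**2 = (-7873/9)**2 = 61984129/81 ≈ 7.6524e+5)
J - x = 61984129/81 - 1*(-25606) = 61984129/81 + 25606 = 64058215/81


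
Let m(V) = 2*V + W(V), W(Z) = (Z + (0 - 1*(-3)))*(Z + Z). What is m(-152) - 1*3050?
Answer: 41942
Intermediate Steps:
W(Z) = 2*Z*(3 + Z) (W(Z) = (Z + (0 + 3))*(2*Z) = (Z + 3)*(2*Z) = (3 + Z)*(2*Z) = 2*Z*(3 + Z))
m(V) = 2*V + 2*V*(3 + V)
m(-152) - 1*3050 = 2*(-152)*(4 - 152) - 1*3050 = 2*(-152)*(-148) - 3050 = 44992 - 3050 = 41942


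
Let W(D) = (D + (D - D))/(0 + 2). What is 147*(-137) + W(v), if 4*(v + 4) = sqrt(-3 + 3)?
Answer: -20141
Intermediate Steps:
v = -4 (v = -4 + sqrt(-3 + 3)/4 = -4 + sqrt(0)/4 = -4 + (1/4)*0 = -4 + 0 = -4)
W(D) = D/2 (W(D) = (D + 0)/2 = D*(1/2) = D/2)
147*(-137) + W(v) = 147*(-137) + (1/2)*(-4) = -20139 - 2 = -20141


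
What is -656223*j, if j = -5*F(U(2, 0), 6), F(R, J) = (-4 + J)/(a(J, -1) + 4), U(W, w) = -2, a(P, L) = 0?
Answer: 3281115/2 ≈ 1.6406e+6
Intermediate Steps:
F(R, J) = -1 + J/4 (F(R, J) = (-4 + J)/(0 + 4) = (-4 + J)/4 = (-4 + J)*(1/4) = -1 + J/4)
j = -5/2 (j = -5*(-1 + (1/4)*6) = -5*(-1 + 3/2) = -5*1/2 = -5/2 ≈ -2.5000)
-656223*j = -656223*(-5/2) = 3281115/2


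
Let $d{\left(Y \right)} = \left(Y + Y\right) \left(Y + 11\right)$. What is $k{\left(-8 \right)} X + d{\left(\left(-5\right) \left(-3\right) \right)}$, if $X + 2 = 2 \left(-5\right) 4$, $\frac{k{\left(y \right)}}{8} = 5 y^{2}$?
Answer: $-106740$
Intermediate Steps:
$k{\left(y \right)} = 40 y^{2}$ ($k{\left(y \right)} = 8 \cdot 5 y^{2} = 40 y^{2}$)
$X = -42$ ($X = -2 + 2 \left(-5\right) 4 = -2 - 40 = -42$)
$d{\left(Y \right)} = 2 Y \left(11 + Y\right)$
$k{\left(-8 \right)} X + d{\left(\left(-5\right) \left(-3\right) \right)} = 40 \left(-8\right)^{2} \left(-42\right) + 2 \left(\left(-5\right) \left(-3\right)\right) \left(11 - -15\right) = 40 \cdot 64 \left(-42\right) + 2 \cdot 15 \left(11 + 15\right) = 2560 \left(-42\right) + 2 \cdot 15 \cdot 26 = -107520 + 780 = -106740$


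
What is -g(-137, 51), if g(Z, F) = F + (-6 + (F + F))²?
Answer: -9267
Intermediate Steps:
g(Z, F) = F + (-6 + 2*F)²
-g(-137, 51) = -(51 + 4*(-3 + 51)²) = -(51 + 4*48²) = -(51 + 4*2304) = -(51 + 9216) = -1*9267 = -9267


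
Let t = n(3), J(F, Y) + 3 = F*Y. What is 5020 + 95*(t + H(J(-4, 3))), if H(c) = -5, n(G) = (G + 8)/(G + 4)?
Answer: 32860/7 ≈ 4694.3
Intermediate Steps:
J(F, Y) = -3 + F*Y
n(G) = (8 + G)/(4 + G)
t = 11/7 (t = (8 + 3)/(4 + 3) = 11/7 ≈ 1.5714)
5020 + 95*(t + H(J(-4, 3))) = 5020 + 95*(11/7 - 5) = 5020 + 95*(-24/7) = 5020 - 2280/7 = 32860/7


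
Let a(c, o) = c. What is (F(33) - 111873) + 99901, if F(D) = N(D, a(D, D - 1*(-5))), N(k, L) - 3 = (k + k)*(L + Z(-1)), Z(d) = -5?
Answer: -10121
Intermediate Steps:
N(k, L) = 3 + 2*k*(-5 + L) (N(k, L) = 3 + (k + k)*(L - 5) = 3 + (2*k)*(-5 + L) = 3 + 2*k*(-5 + L))
F(D) = 3 - 10*D + 2*D**2 (F(D) = 3 - 10*D + 2*D*D = 3 - 10*D + 2*D**2)
(F(33) - 111873) + 99901 = ((3 - 10*33 + 2*33**2) - 111873) + 99901 = ((3 - 330 + 2*1089) - 111873) + 99901 = ((3 - 330 + 2178) - 111873) + 99901 = (1851 - 111873) + 99901 = -110022 + 99901 = -10121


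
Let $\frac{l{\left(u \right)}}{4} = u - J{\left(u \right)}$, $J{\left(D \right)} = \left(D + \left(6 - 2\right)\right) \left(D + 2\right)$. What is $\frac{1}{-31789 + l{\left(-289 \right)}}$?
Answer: $- \frac{1}{360125} \approx -2.7768 \cdot 10^{-6}$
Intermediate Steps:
$J{\left(D \right)} = \left(2 + D\right) \left(4 + D\right)$ ($J{\left(D \right)} = \left(D + \left(6 - 2\right)\right) \left(2 + D\right) = \left(D + 4\right) \left(2 + D\right) = \left(4 + D\right) \left(2 + D\right) = \left(2 + D\right) \left(4 + D\right)$)
$l{\left(u \right)} = -32 - 20 u - 4 u^{2}$ ($l{\left(u \right)} = 4 \left(u - \left(8 + u^{2} + 6 u\right)\right) = 4 \left(-8 - u^{2} - 5 u\right) = -32 - 20 u - 4 u^{2}$)
$\frac{1}{-31789 + l{\left(-289 \right)}} = \frac{1}{-31789 - \left(-5748 + 334084\right)} = \frac{1}{-31789 - 328336} = \frac{1}{-360125} = - \frac{1}{360125}$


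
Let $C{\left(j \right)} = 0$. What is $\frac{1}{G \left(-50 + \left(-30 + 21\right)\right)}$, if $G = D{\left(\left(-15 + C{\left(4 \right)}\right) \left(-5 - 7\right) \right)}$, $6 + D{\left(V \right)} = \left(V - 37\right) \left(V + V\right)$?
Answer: $- \frac{1}{3036966} \approx -3.2928 \cdot 10^{-7}$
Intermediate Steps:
$D{\left(V \right)} = -6 + 2 V \left(-37 + V\right)$ ($D{\left(V \right)} = -6 + \left(V - 37\right) \left(V + V\right) = -6 + \left(-37 + V\right) 2 V = -6 + 2 V \left(-37 + V\right)$)
$G = 51474$ ($G = -6 - 74 \left(-15 + 0\right) \left(-5 - 7\right) + 2 \left(\left(-15 + 0\right) \left(-5 - 7\right)\right)^{2} = -6 - 74 \left(\left(-15\right) \left(-12\right)\right) + 2 \left(\left(-15\right) \left(-12\right)\right)^{2} = -6 - 13320 + 2 \cdot 180^{2} = -6 - 13320 + 2 \cdot 32400 = -6 - 13320 + 64800 = 51474$)
$\frac{1}{G \left(-50 + \left(-30 + 21\right)\right)} = \frac{1}{51474 \left(-50 + \left(-30 + 21\right)\right)} = \frac{1}{51474 \left(-50 - 9\right)} = \frac{1}{51474 \left(-59\right)} = \frac{1}{-3036966} = - \frac{1}{3036966}$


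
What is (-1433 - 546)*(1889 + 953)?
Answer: -5624318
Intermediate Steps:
(-1433 - 546)*(1889 + 953) = -1979*2842 = -5624318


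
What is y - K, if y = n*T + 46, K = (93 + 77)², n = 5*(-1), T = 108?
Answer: -29394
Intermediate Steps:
n = -5
K = 28900 (K = 170² = 28900)
y = -494 (y = -5*108 + 46 = -540 + 46 = -494)
y - K = -494 - 1*28900 = -494 - 28900 = -29394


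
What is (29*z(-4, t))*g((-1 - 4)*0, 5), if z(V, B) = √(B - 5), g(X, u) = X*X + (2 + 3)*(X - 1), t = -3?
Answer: -290*I*√2 ≈ -410.12*I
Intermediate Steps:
g(X, u) = -5 + X² + 5*X (g(X, u) = X² + 5*(-1 + X) = X² + (-5 + 5*X) = -5 + X² + 5*X)
z(V, B) = √(-5 + B)
(29*z(-4, t))*g((-1 - 4)*0, 5) = (29*√(-5 - 3))*(-5 + ((-1 - 4)*0)² + 5*((-1 - 4)*0)) = (29*√(-8))*(-5 + (-5*0)² + 5*(-5*0)) = (29*(2*I*√2))*(-5 + 0² + 5*0) = (58*I*√2)*(-5 + 0 + 0) = (58*I*√2)*(-5) = -290*I*√2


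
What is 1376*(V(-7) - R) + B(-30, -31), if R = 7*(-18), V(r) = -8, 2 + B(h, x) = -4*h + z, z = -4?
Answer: 162482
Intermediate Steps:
B(h, x) = -6 - 4*h (B(h, x) = -2 + (-4*h - 4) = -2 + (-4 - 4*h) = -6 - 4*h)
R = -126
1376*(V(-7) - R) + B(-30, -31) = 1376*(-8 - 1*(-126)) + (-6 - 4*(-30)) = 1376*(-8 + 126) + (-6 + 120) = 1376*118 + 114 = 162368 + 114 = 162482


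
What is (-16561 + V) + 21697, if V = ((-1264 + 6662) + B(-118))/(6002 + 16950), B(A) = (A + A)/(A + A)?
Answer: 117886871/22952 ≈ 5136.2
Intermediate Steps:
B(A) = 1 (B(A) = (2*A)/((2*A)) = (2*A)*(1/(2*A)) = 1)
V = 5399/22952 (V = ((-1264 + 6662) + 1)/(6002 + 16950) = (5398 + 1)/22952 = 5399*(1/22952) = 5399/22952 ≈ 0.23523)
(-16561 + V) + 21697 = (-16561 + 5399/22952) + 21697 = -380102673/22952 + 21697 = 117886871/22952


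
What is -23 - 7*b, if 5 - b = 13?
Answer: 33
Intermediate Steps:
b = -8 (b = 5 - 1*13 = 5 - 13 = -8)
-23 - 7*b = -23 - 7*(-8) = -23 + 56 = 33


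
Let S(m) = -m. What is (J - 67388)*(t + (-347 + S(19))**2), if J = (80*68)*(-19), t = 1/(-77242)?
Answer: -883367283812274/38621 ≈ -2.2873e+10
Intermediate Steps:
t = -1/77242 ≈ -1.2946e-5
J = -103360 (J = 5440*(-19) = -103360)
(J - 67388)*(t + (-347 + S(19))**2) = (-103360 - 67388)*(-1/77242 + (-347 - 1*19)**2) = -170748*(-1/77242 + (-347 - 19)**2) = -170748*(-1/77242 + (-366)**2) = -170748*(-1/77242 + 133956) = -170748*10347029351/77242 = -883367283812274/38621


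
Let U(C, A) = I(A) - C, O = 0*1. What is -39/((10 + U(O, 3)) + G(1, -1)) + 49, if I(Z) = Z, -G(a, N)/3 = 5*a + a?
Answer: 284/5 ≈ 56.800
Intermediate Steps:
G(a, N) = -18*a (G(a, N) = -3*(5*a + a) = -18*a)
O = 0
U(C, A) = A - C
-39/((10 + U(O, 3)) + G(1, -1)) + 49 = -39/((10 + (3 - 1*0)) - 18*1) + 49 = -39/((10 + (3 + 0)) - 18) + 49 = -39/((10 + 3) - 18) + 49 = -39/(13 - 18) + 49 = -39/(-5) + 49 = -39*(-1/5) + 49 = 39/5 + 49 = 284/5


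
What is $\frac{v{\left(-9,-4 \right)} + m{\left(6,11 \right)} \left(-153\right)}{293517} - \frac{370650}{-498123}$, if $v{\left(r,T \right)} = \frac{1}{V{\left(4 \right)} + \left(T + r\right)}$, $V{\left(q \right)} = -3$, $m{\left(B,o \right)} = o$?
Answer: $\frac{9138937897}{12377360304} \approx 0.73836$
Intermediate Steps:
$v{\left(r,T \right)} = \frac{1}{-3 + T + r}$ ($v{\left(r,T \right)} = \frac{1}{-3 + \left(T + r\right)} = \frac{1}{-3 + T + r}$)
$\frac{v{\left(-9,-4 \right)} + m{\left(6,11 \right)} \left(-153\right)}{293517} - \frac{370650}{-498123} = \frac{\frac{1}{-3 - 4 - 9} + 11 \left(-153\right)}{293517} - \frac{370650}{-498123} = \left(\frac{1}{-16} - 1683\right) \frac{1}{293517} - - \frac{123550}{166041} = \left(- \frac{1}{16} - 1683\right) \frac{1}{293517} + \frac{123550}{166041} = \left(- \frac{26929}{16}\right) \frac{1}{293517} + \frac{123550}{166041} = - \frac{3847}{670896} + \frac{123550}{166041} = \frac{9138937897}{12377360304}$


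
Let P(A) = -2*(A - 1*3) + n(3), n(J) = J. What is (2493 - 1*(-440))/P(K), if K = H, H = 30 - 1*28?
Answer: 2933/5 ≈ 586.60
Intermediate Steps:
H = 2 (H = 30 - 28 = 2)
K = 2
P(A) = 9 - 2*A (P(A) = -2*(A - 1*3) + 3 = -2*(A - 3) + 3 = -2*(-3 + A) + 3 = (6 - 2*A) + 3 = 9 - 2*A)
(2493 - 1*(-440))/P(K) = (2493 - 1*(-440))/(9 - 2*2) = (2493 + 440)/(9 - 4) = 2933/5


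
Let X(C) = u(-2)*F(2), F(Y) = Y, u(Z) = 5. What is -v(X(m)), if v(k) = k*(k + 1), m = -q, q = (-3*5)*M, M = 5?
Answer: -110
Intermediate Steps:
q = -75 (q = -3*5*5 = -15*5 = -75)
m = 75 (m = -1*(-75) = 75)
X(C) = 10 (X(C) = 5*2 = 10)
v(k) = k*(1 + k)
-v(X(m)) = -10*(1 + 10) = -10*11 = -1*110 = -110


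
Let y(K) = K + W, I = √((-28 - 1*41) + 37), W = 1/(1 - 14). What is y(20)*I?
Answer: 1036*I*√2/13 ≈ 112.7*I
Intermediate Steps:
W = -1/13 (W = 1/(-13) = -1/13 ≈ -0.076923)
I = 4*I*√2 (I = √((-28 - 41) + 37) = √(-69 + 37) = √(-32) = 4*I*√2 ≈ 5.6569*I)
y(K) = -1/13 + K (y(K) = K - 1/13 = -1/13 + K)
y(20)*I = (-1/13 + 20)*(4*I*√2) = 259*(4*I*√2)/13 = 1036*I*√2/13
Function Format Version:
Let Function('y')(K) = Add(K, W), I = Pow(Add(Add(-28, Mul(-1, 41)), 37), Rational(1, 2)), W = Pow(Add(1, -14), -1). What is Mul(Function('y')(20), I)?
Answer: Mul(Rational(1036, 13), I, Pow(2, Rational(1, 2))) ≈ Mul(112.70, I)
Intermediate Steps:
W = Rational(-1, 13) (W = Pow(-13, -1) = Rational(-1, 13) ≈ -0.076923)
I = Mul(4, I, Pow(2, Rational(1, 2))) (I = Pow(Add(Add(-28, -41), 37), Rational(1, 2)) = Pow(Add(-69, 37), Rational(1, 2)) = Pow(-32, Rational(1, 2)) = Mul(4, I, Pow(2, Rational(1, 2))) ≈ Mul(5.6569, I))
Function('y')(K) = Add(Rational(-1, 13), K) (Function('y')(K) = Add(K, Rational(-1, 13)) = Add(Rational(-1, 13), K))
Mul(Function('y')(20), I) = Mul(Add(Rational(-1, 13), 20), Mul(4, I, Pow(2, Rational(1, 2)))) = Mul(Rational(259, 13), Mul(4, I, Pow(2, Rational(1, 2)))) = Mul(Rational(1036, 13), I, Pow(2, Rational(1, 2)))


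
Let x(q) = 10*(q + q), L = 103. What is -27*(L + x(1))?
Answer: -3321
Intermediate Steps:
x(q) = 20*q (x(q) = 10*(2*q) = 20*q)
-27*(L + x(1)) = -27*(103 + 20*1) = -27*(103 + 20) = -27*123 = -3321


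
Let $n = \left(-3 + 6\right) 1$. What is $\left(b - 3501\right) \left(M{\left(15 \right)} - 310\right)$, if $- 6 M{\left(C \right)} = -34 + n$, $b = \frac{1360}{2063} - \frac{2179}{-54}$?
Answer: $\frac{704987473865}{668412} \approx 1.0547 \cdot 10^{6}$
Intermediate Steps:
$n = 3$ ($n = 3 \cdot 1 = 3$)
$b = \frac{4568717}{111402}$ ($b = 1360 \cdot \frac{1}{2063} - - \frac{2179}{54} = \frac{1360}{2063} + \frac{2179}{54} = \frac{4568717}{111402} \approx 41.011$)
$M{\left(C \right)} = \frac{31}{6}$ ($M{\left(C \right)} = - \frac{-34 + 3}{6} = \left(- \frac{1}{6}\right) \left(-31\right) = \frac{31}{6}$)
$\left(b - 3501\right) \left(M{\left(15 \right)} - 310\right) = \left(\frac{4568717}{111402} - 3501\right) \left(\frac{31}{6} - 310\right) = \left(- \frac{385449685}{111402}\right) \left(- \frac{1829}{6}\right) = \frac{704987473865}{668412}$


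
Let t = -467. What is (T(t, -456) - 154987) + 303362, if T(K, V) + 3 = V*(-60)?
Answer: 175732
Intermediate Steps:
T(K, V) = -3 - 60*V (T(K, V) = -3 + V*(-60) = -3 - 60*V)
(T(t, -456) - 154987) + 303362 = ((-3 - 60*(-456)) - 154987) + 303362 = ((-3 + 27360) - 154987) + 303362 = (27357 - 154987) + 303362 = -127630 + 303362 = 175732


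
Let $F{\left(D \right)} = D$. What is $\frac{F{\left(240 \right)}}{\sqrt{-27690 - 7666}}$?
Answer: $- \frac{120 i \sqrt{8839}}{8839} \approx - 1.2764 i$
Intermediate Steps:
$\frac{F{\left(240 \right)}}{\sqrt{-27690 - 7666}} = \frac{240}{\sqrt{-27690 - 7666}} = \frac{240}{\sqrt{-35356}} = \frac{240}{2 i \sqrt{8839}} = 240 \left(- \frac{i \sqrt{8839}}{17678}\right) = - \frac{120 i \sqrt{8839}}{8839}$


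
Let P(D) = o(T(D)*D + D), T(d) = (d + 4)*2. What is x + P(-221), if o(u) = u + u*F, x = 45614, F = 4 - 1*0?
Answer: 524079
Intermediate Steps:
F = 4 (F = 4 + 0 = 4)
T(d) = 8 + 2*d (T(d) = (4 + d)*2 = 8 + 2*d)
o(u) = 5*u (o(u) = u + u*4 = u + 4*u = 5*u)
P(D) = 5*D + 5*D*(8 + 2*D) (P(D) = 5*((8 + 2*D)*D + D) = 5*(D*(8 + 2*D) + D) = 5*(D + D*(8 + 2*D)) = 5*D + 5*D*(8 + 2*D))
x + P(-221) = 45614 + 5*(-221)*(9 + 2*(-221)) = 45614 + 5*(-221)*(9 - 442) = 45614 + 5*(-221)*(-433) = 45614 + 478465 = 524079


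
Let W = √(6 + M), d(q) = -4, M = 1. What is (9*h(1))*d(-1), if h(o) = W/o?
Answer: -36*√7 ≈ -95.247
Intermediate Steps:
W = √7 (W = √(6 + 1) = √7 ≈ 2.6458)
h(o) = √7/o
(9*h(1))*d(-1) = (9*(√7/1))*(-4) = (9*(√7*1))*(-4) = (9*√7)*(-4) = -36*√7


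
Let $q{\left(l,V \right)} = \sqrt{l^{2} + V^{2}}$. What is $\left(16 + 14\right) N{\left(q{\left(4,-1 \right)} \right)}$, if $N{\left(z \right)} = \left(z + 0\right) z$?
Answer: $510$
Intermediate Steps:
$q{\left(l,V \right)} = \sqrt{V^{2} + l^{2}}$
$N{\left(z \right)} = z^{2}$ ($N{\left(z \right)} = z z = z^{2}$)
$\left(16 + 14\right) N{\left(q{\left(4,-1 \right)} \right)} = \left(16 + 14\right) \left(\sqrt{\left(-1\right)^{2} + 4^{2}}\right)^{2} = 30 \left(\sqrt{1 + 16}\right)^{2} = 30 \left(\sqrt{17}\right)^{2} = 30 \cdot 17 = 510$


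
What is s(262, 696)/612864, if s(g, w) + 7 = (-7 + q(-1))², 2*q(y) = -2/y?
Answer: 29/612864 ≈ 4.7319e-5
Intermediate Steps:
q(y) = -1/y (q(y) = (-2/y)/2 = -1/y)
s(g, w) = 29 (s(g, w) = -7 + (-7 - 1/(-1))² = -7 + (-7 - 1*(-1))² = -7 + (-7 + 1)² = -7 + (-6)² = -7 + 36 = 29)
s(262, 696)/612864 = 29/612864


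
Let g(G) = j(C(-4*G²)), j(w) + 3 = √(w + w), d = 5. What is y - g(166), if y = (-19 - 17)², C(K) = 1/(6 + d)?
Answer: 1299 - √22/11 ≈ 1298.6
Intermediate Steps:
C(K) = 1/11 (C(K) = 1/(6 + 5) = 1/11)
j(w) = -3 + √2*√w (j(w) = -3 + √(w + w) = -3 + √(2*w) = -3 + √2*√w)
g(G) = -3 + √22/11 (g(G) = -3 + √2*√(1/11) = -3 + √2*(√11/11) = -3 + √22/11)
y = 1296 (y = (-36)² = 1296)
y - g(166) = 1296 - (-3 + √22/11) = 1296 + (3 - √22/11) = 1299 - √22/11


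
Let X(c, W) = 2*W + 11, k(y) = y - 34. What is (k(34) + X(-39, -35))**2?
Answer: 3481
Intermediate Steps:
k(y) = -34 + y
X(c, W) = 11 + 2*W
(k(34) + X(-39, -35))**2 = ((-34 + 34) + (11 + 2*(-35)))**2 = (0 + (11 - 70))**2 = (0 - 59)**2 = (-59)**2 = 3481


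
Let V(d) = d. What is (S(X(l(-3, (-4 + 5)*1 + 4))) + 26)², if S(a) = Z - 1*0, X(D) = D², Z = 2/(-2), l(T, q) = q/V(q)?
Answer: 625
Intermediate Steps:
l(T, q) = 1 (l(T, q) = q/q = 1)
Z = -1 (Z = 2*(-½) = -1)
S(a) = -1 (S(a) = -1 - 1*0 = -1 + 0 = -1)
(S(X(l(-3, (-4 + 5)*1 + 4))) + 26)² = (-1 + 26)² = 25² = 625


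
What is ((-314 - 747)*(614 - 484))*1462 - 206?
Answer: -201653866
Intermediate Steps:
((-314 - 747)*(614 - 484))*1462 - 206 = -1061*130*1462 - 206 = -137930*1462 - 206 = -201653660 - 206 = -201653866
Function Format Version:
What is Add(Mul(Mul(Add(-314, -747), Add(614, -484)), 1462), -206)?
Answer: -201653866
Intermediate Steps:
Add(Mul(Mul(Add(-314, -747), Add(614, -484)), 1462), -206) = Add(Mul(Mul(-1061, 130), 1462), -206) = Add(Mul(-137930, 1462), -206) = Add(-201653660, -206) = -201653866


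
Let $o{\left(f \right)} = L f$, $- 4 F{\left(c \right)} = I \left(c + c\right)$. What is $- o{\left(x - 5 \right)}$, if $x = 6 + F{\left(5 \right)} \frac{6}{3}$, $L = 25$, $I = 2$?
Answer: $225$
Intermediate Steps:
$F{\left(c \right)} = - c$ ($F{\left(c \right)} = - \frac{2 \left(c + c\right)}{4} = - \frac{2 \cdot 2 c}{4} = - \frac{4 c}{4} = - c$)
$x = -4$ ($x = 6 + \left(-1\right) 5 \cdot \frac{6}{3} = 6 - 5 \cdot 6 \cdot \frac{1}{3} = 6 - 10 = -4$)
$o{\left(f \right)} = 25 f$
$- o{\left(x - 5 \right)} = - 25 \left(-4 - 5\right) = - 25 \left(-9\right) = \left(-1\right) \left(-225\right) = 225$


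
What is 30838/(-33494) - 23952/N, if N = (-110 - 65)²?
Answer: -873331019/512876875 ≈ -1.7028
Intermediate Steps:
N = 30625 (N = (-175)² = 30625)
30838/(-33494) - 23952/N = 30838/(-33494) - 23952/30625 = 30838*(-1/33494) - 23952*1/30625 = -15419/16747 - 23952/30625 = -873331019/512876875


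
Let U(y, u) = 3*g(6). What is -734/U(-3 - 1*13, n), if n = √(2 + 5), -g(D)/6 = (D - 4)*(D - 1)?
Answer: 367/90 ≈ 4.0778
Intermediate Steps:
g(D) = -6*(-1 + D)*(-4 + D) (g(D) = -6*(D - 4)*(D - 1) = -6*(-4 + D)*(-1 + D) = -6*(-1 + D)*(-4 + D))
n = √7 ≈ 2.6458
U(y, u) = -180 (U(y, u) = 3*(-24 - 6*6² + 30*6) = 3*(-24 - 6*36 + 180) = 3*(-24 - 216 + 180) = 3*(-60) = -180)
-734/U(-3 - 1*13, n) = -734/(-180) = -734*(-1/180) = 367/90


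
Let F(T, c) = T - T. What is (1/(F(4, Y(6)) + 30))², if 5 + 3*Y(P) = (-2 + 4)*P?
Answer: 1/900 ≈ 0.0011111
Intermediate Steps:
Y(P) = -5/3 + 2*P/3 (Y(P) = -5/3 + ((-2 + 4)*P)/3 = -5/3 + (2*P)/3 = -5/3 + 2*P/3)
F(T, c) = 0
(1/(F(4, Y(6)) + 30))² = (1/(0 + 30))² = (1/30)² = 1/900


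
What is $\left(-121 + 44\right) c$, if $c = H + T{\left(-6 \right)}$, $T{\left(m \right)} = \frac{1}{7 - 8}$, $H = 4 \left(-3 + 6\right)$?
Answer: $-847$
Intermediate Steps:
$H = 12$ ($H = 4 \cdot 3 = 12$)
$T{\left(m \right)} = -1$ ($T{\left(m \right)} = \frac{1}{-1} = -1$)
$c = 11$ ($c = 12 - 1 = 11$)
$\left(-121 + 44\right) c = \left(-121 + 44\right) 11 = \left(-77\right) 11 = -847$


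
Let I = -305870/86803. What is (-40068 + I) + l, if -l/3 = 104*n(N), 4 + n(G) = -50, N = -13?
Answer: -2015871530/86803 ≈ -23224.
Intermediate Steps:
n(G) = -54 (n(G) = -4 - 50 = -54)
I = -305870/86803 (I = -305870*1/86803 = -305870/86803 ≈ -3.5237)
l = 16848 (l = -312*(-54) = -3*(-5616) = 16848)
(-40068 + I) + l = (-40068 - 305870/86803) + 16848 = -3478328474/86803 + 16848 = -2015871530/86803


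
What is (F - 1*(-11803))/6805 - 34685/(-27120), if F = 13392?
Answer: 36772793/7382064 ≈ 4.9814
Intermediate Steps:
(F - 1*(-11803))/6805 - 34685/(-27120) = (13392 - 1*(-11803))/6805 - 34685/(-27120) = (13392 + 11803)*(1/6805) - 34685*(-1/27120) = 25195*(1/6805) + 6937/5424 = 5039/1361 + 6937/5424 = 36772793/7382064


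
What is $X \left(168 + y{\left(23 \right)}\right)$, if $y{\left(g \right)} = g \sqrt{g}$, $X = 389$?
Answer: $65352 + 8947 \sqrt{23} \approx 1.0826 \cdot 10^{5}$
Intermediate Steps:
$y{\left(g \right)} = g^{\frac{3}{2}}$
$X \left(168 + y{\left(23 \right)}\right) = 389 \left(168 + 23^{\frac{3}{2}}\right) = 389 \left(168 + 23 \sqrt{23}\right) = 65352 + 8947 \sqrt{23}$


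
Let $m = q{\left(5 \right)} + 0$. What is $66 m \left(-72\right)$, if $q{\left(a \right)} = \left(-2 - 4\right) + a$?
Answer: $4752$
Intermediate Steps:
$q{\left(a \right)} = -6 + a$
$m = -1$ ($m = \left(-6 + 5\right) + 0 = -1 + 0 = -1$)
$66 m \left(-72\right) = 66 \left(-1\right) \left(-72\right) = \left(-66\right) \left(-72\right) = 4752$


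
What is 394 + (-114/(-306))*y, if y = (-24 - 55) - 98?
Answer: 5577/17 ≈ 328.06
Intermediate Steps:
y = -177 (y = -79 - 98 = -177)
394 + (-114/(-306))*y = 394 - 114/(-306)*(-177) = 394 - 114*(-1/306)*(-177) = 394 + (19/51)*(-177) = 394 - 1121/17 = 5577/17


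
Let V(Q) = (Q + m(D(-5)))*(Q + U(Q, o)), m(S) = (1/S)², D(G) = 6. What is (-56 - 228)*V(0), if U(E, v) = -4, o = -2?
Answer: 284/9 ≈ 31.556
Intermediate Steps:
m(S) = S⁻²
V(Q) = (-4 + Q)*(1/36 + Q) (V(Q) = (Q + 6⁻²)*(Q - 4) = (Q + 1/36)*(-4 + Q) = (1/36 + Q)*(-4 + Q) = (-4 + Q)*(1/36 + Q))
(-56 - 228)*V(0) = (-56 - 228)*(-⅑ + 0² - 143/36*0) = -284*(-⅑ + 0 + 0) = -284*(-⅑) = 284/9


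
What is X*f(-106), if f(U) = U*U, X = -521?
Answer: -5853956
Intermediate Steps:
f(U) = U**2
X*f(-106) = -521*(-106)**2 = -521*11236 = -5853956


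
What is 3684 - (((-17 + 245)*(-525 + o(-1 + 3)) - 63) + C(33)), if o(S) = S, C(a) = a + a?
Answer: 122925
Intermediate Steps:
C(a) = 2*a
3684 - (((-17 + 245)*(-525 + o(-1 + 3)) - 63) + C(33)) = 3684 - (((-17 + 245)*(-525 + (-1 + 3)) - 63) + 2*33) = 3684 - ((228*(-525 + 2) - 63) + 66) = 3684 - ((228*(-523) - 63) + 66) = 3684 - ((-119244 - 63) + 66) = 3684 - (-119307 + 66) = 3684 - 1*(-119241) = 3684 + 119241 = 122925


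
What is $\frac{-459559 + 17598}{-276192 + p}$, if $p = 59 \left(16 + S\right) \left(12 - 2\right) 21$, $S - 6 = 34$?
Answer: $- \frac{441961}{417648} \approx -1.0582$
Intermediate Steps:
$S = 40$ ($S = 6 + 34 = 40$)
$p = 693840$ ($p = 59 \left(16 + 40\right) \left(12 - 2\right) 21 = 59 \cdot 56 \cdot 10 \cdot 21 = 59 \cdot 560 \cdot 21 = 33040 \cdot 21 = 693840$)
$\frac{-459559 + 17598}{-276192 + p} = \frac{-459559 + 17598}{-276192 + 693840} = - \frac{441961}{417648}$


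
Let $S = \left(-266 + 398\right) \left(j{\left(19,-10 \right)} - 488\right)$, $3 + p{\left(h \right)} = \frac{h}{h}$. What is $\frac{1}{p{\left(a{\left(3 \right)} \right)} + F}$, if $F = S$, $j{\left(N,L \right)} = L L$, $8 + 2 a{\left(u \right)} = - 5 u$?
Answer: $- \frac{1}{51218} \approx -1.9524 \cdot 10^{-5}$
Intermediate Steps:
$a{\left(u \right)} = -4 - \frac{5 u}{2}$ ($a{\left(u \right)} = -4 + \frac{\left(-5\right) u}{2} = -4 - \frac{5 u}{2}$)
$j{\left(N,L \right)} = L^{2}$
$p{\left(h \right)} = -2$ ($p{\left(h \right)} = -3 + \frac{h}{h} = -3 + 1 = -2$)
$S = -51216$ ($S = \left(-266 + 398\right) \left(\left(-10\right)^{2} - 488\right) = 132 \left(100 - 488\right) = 132 \left(-388\right) = -51216$)
$F = -51216$
$\frac{1}{p{\left(a{\left(3 \right)} \right)} + F} = \frac{1}{-2 - 51216} = \frac{1}{-51218} = - \frac{1}{51218}$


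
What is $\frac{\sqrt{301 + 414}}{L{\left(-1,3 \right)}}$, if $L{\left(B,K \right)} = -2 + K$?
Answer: $\sqrt{715} \approx 26.739$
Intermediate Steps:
$\frac{\sqrt{301 + 414}}{L{\left(-1,3 \right)}} = \frac{\sqrt{301 + 414}}{-2 + 3} = \frac{\sqrt{715}}{1} = \sqrt{715} \cdot 1 = \sqrt{715}$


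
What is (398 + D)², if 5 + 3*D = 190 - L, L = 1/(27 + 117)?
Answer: 39432030625/186624 ≈ 2.1129e+5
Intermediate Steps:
L = 1/144 ≈ 0.0069444
D = 26639/432 (D = -5/3 + (190 - 1*1/144)/3 = -5/3 + (190 - 1/144)/3 = -5/3 + (⅓)*(27359/144) = -5/3 + 27359/432 = 26639/432 ≈ 61.664)
(398 + D)² = (398 + 26639/432)² = (198575/432)² = 39432030625/186624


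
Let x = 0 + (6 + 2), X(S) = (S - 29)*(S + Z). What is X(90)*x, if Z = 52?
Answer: 69296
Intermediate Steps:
X(S) = (-29 + S)*(52 + S) (X(S) = (S - 29)*(S + 52) = (-29 + S)*(52 + S))
x = 8 (x = 0 + 8 = 8)
X(90)*x = (-1508 + 90² + 23*90)*8 = (-1508 + 8100 + 2070)*8 = 8662*8 = 69296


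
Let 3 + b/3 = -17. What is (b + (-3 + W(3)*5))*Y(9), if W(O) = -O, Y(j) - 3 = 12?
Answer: -1170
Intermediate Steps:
b = -60 (b = -9 + 3*(-17) = -9 - 51 = -60)
Y(j) = 15 (Y(j) = 3 + 12 = 15)
(b + (-3 + W(3)*5))*Y(9) = (-60 + (-3 - 1*3*5))*15 = (-60 + (-3 - 3*5))*15 = (-60 + (-3 - 15))*15 = (-60 - 18)*15 = -78*15 = -1170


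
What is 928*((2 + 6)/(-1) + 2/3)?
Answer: -20416/3 ≈ -6805.3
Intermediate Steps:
928*((2 + 6)/(-1) + 2/3) = 928*(8*(-1) + 2*(⅓)) = 928*(-8 + ⅔) = 928*(-22/3) = -20416/3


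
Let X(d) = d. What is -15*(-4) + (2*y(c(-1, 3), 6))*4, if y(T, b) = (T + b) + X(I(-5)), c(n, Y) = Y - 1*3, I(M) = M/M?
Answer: 116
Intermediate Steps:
I(M) = 1
c(n, Y) = -3 + Y (c(n, Y) = Y - 3 = -3 + Y)
y(T, b) = 1 + T + b (y(T, b) = (T + b) + 1 = 1 + T + b)
-15*(-4) + (2*y(c(-1, 3), 6))*4 = -15*(-4) + (2*(1 + (-3 + 3) + 6))*4 = 60 + (2*(1 + 0 + 6))*4 = 60 + (2*7)*4 = 60 + 14*4 = 60 + 56 = 116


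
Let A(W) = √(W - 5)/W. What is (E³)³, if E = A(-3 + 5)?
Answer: 81*I*√3/512 ≈ 0.27402*I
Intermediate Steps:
A(W) = √(-5 + W)/W
E = I*√3/2 (E = √(-5 + (-3 + 5))/(-3 + 5) = √(-5 + 2)/2 = √(-3)/2 = (I*√3)/2 = I*√3/2 ≈ 0.86602*I)
(E³)³ = ((I*√3/2)³)³ = (-3*I*√3/8)³ = 81*I*√3/512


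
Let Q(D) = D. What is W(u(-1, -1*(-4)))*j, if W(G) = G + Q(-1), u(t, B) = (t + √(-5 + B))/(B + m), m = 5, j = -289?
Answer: 2890/9 - 289*I/9 ≈ 321.11 - 32.111*I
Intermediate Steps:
u(t, B) = (t + √(-5 + B))/(5 + B) (u(t, B) = (t + √(-5 + B))/(B + 5) = (t + √(-5 + B))/(5 + B))
W(G) = -1 + G (W(G) = G - 1 = -1 + G)
W(u(-1, -1*(-4)))*j = (-1 + (-1 + √(-5 - 1*(-4)))/(5 - 1*(-4)))*(-289) = (-1 + (-1 + √(-5 + 4))/(5 + 4))*(-289) = (-1 + (-1 + √(-1))/9)*(-289) = (-1 + (-1 + I)/9)*(-289) = (-1 + (-⅑ + I/9))*(-289) = (-10/9 + I/9)*(-289) = 2890/9 - 289*I/9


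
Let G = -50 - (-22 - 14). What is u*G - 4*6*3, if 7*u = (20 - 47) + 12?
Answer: -42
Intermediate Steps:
u = -15/7 (u = ((20 - 47) + 12)/7 = (-27 + 12)/7 = (⅐)*(-15) = -15/7 ≈ -2.1429)
G = -14 (G = -50 - 1*(-36) = -50 + 36 = -14)
u*G - 4*6*3 = -15/7*(-14) - 4*6*3 = 30 - 24*3 = 30 - 72 = -42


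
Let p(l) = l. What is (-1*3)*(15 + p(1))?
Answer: -48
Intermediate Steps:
(-1*3)*(15 + p(1)) = (-1*3)*(15 + 1) = -3*16 = -48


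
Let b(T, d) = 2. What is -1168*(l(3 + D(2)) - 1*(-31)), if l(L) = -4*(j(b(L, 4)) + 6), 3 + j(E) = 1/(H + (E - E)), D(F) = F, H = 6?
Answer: -64240/3 ≈ -21413.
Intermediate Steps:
j(E) = -17/6 (j(E) = -3 + 1/(6 + (E - E)) = -3 + 1/(6 + 0) = -3 + 1/6 = -3 + ⅙ = -17/6)
l(L) = -38/3 (l(L) = -4*(-17/6 + 6) = -4*19/6 = -38/3)
-1168*(l(3 + D(2)) - 1*(-31)) = -1168*(-38/3 - 1*(-31)) = -1168*(-38/3 + 31) = -1168*55/3 = -64240/3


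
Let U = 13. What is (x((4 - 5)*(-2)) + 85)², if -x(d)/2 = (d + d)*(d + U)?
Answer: 1225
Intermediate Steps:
x(d) = -4*d*(13 + d) (x(d) = -2*(d + d)*(d + 13) = -2*2*d*(13 + d) = -4*d*(13 + d))
(x((4 - 5)*(-2)) + 85)² = (-4*(4 - 5)*(-2)*(13 + (4 - 5)*(-2)) + 85)² = (-4*(-1*(-2))*(13 - 1*(-2)) + 85)² = (-4*2*(13 + 2) + 85)² = (-4*2*15 + 85)² = (-120 + 85)² = (-35)² = 1225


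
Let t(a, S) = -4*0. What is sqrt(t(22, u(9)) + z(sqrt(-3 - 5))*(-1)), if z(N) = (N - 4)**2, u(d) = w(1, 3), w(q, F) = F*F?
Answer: 2*sqrt(-2 + 4*I*sqrt(2)) ≈ 2.8284 + 4.0*I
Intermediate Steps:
w(q, F) = F**2
u(d) = 9 (u(d) = 3**2 = 9)
z(N) = (-4 + N)**2
t(a, S) = 0
sqrt(t(22, u(9)) + z(sqrt(-3 - 5))*(-1)) = sqrt(0 + (-4 + sqrt(-3 - 5))**2*(-1)) = sqrt(0 + (-4 + sqrt(-8))**2*(-1)) = sqrt(0 + (-4 + 2*I*sqrt(2))**2*(-1)) = sqrt(0 - (-4 + 2*I*sqrt(2))**2) = sqrt(-(-4 + 2*I*sqrt(2))**2)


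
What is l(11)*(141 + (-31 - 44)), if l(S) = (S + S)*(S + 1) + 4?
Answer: 17688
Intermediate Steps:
l(S) = 4 + 2*S*(1 + S) (l(S) = (2*S)*(1 + S) + 4 = 2*S*(1 + S) + 4 = 4 + 2*S*(1 + S))
l(11)*(141 + (-31 - 44)) = (4 + 2*11 + 2*11**2)*(141 + (-31 - 44)) = (4 + 22 + 2*121)*(141 - 75) = (4 + 22 + 242)*66 = 268*66 = 17688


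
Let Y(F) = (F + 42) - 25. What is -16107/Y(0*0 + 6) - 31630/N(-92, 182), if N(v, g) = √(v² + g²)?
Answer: -16107/23 - 15815*√10397/10397 ≈ -855.41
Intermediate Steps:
Y(F) = 17 + F (Y(F) = (42 + F) - 25 = 17 + F)
N(v, g) = √(g² + v²)
-16107/Y(0*0 + 6) - 31630/N(-92, 182) = -16107/(17 + (0*0 + 6)) - 31630/√(182² + (-92)²) = -16107/(17 + (0 + 6)) - 31630/√(33124 + 8464) = -16107/(17 + 6) - 31630*√10397/20794 = -16107/23 - 31630*√10397/20794 = -16107*1/23 - 15815*√10397/10397 = -16107/23 - 15815*√10397/10397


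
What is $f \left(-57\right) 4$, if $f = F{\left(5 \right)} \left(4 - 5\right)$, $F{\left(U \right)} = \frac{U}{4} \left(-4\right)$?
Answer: $-1140$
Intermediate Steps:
$F{\left(U \right)} = - U$ ($F{\left(U \right)} = U \frac{1}{4} \left(-4\right) = \frac{U}{4} \left(-4\right) = - U$)
$f = 5$ ($f = \left(-1\right) 5 \left(4 - 5\right) = \left(-5\right) \left(-1\right) = 5$)
$f \left(-57\right) 4 = 5 \left(-57\right) 4 = \left(-285\right) 4 = -1140$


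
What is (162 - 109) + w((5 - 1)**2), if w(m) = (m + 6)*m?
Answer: 405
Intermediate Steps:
w(m) = m*(6 + m) (w(m) = (6 + m)*m = m*(6 + m))
(162 - 109) + w((5 - 1)**2) = (162 - 109) + (5 - 1)**2*(6 + (5 - 1)**2) = 53 + 4**2*(6 + 4**2) = 53 + 16*(6 + 16) = 53 + 16*22 = 53 + 352 = 405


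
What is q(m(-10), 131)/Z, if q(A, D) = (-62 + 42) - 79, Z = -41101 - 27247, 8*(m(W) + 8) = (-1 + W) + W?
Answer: 99/68348 ≈ 0.0014485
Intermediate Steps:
m(W) = -65/8 + W/4 (m(W) = -8 + ((-1 + W) + W)/8 = -8 + (-1 + 2*W)/8 = -8 + (-1/8 + W/4) = -65/8 + W/4)
Z = -68348
q(A, D) = -99 (q(A, D) = -20 - 79 = -99)
q(m(-10), 131)/Z = -99/(-68348) = -99*(-1/68348) = 99/68348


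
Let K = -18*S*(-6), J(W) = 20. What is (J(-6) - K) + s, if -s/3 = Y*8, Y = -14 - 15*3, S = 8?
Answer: 572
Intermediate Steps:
Y = -59 (Y = -14 - 45 = -59)
K = 864 (K = -18*8*(-6) = -144*(-6) = 864)
s = 1416 (s = -(-177)*8 = -3*(-472) = 1416)
(J(-6) - K) + s = (20 - 1*864) + 1416 = (20 - 864) + 1416 = -844 + 1416 = 572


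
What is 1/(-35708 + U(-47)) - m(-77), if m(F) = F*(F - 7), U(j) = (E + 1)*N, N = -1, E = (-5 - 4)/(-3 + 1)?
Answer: -461989838/71427 ≈ -6468.0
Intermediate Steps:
E = 9/2 (E = -9/(-2) = -9*(-1/2) = 9/2 ≈ 4.5000)
U(j) = -11/2 (U(j) = (9/2 + 1)*(-1) = (11/2)*(-1) = -11/2)
m(F) = F*(-7 + F)
1/(-35708 + U(-47)) - m(-77) = 1/(-35708 - 11/2) - (-77)*(-7 - 77) = 1/(-71427/2) - (-77)*(-84) = -2/71427 - 1*6468 = -2/71427 - 6468 = -461989838/71427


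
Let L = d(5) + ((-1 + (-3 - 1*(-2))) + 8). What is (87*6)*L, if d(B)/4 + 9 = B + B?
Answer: 5220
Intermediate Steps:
d(B) = -36 + 8*B (d(B) = -36 + 4*(B + B) = -36 + 4*(2*B) = -36 + 8*B)
L = 10 (L = (-36 + 8*5) + ((-1 + (-3 - 1*(-2))) + 8) = (-36 + 40) + ((-1 + (-3 + 2)) + 8) = 4 + ((-1 - 1) + 8) = 4 + (-2 + 8) = 4 + 6 = 10)
(87*6)*L = (87*6)*10 = 522*10 = 5220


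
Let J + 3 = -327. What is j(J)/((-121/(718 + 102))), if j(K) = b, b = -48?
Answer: 39360/121 ≈ 325.29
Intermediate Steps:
J = -330 (J = -3 - 327 = -330)
j(K) = -48
j(J)/((-121/(718 + 102))) = -48/(-121/(718 + 102)) = -48/(-121/820) = -48*(-820/121) = 39360/121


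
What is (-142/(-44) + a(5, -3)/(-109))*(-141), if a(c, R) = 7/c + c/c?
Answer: -5418771/11990 ≈ -451.94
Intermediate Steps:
a(c, R) = 1 + 7/c (a(c, R) = 7/c + 1 = 1 + 7/c)
(-142/(-44) + a(5, -3)/(-109))*(-141) = (-142/(-44) + ((7 + 5)/5)/(-109))*(-141) = (-142*(-1/44) + ((⅕)*12)*(-1/109))*(-141) = (71/22 + (12/5)*(-1/109))*(-141) = (71/22 - 12/545)*(-141) = (38431/11990)*(-141) = -5418771/11990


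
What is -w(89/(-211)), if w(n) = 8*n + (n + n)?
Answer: 890/211 ≈ 4.2180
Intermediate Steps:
w(n) = 10*n (w(n) = 8*n + 2*n = 10*n)
-w(89/(-211)) = -10*89/(-211) = -10*89*(-1/211) = -10*(-89)/211 = -1*(-890/211) = 890/211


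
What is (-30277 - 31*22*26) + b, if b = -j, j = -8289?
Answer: -39720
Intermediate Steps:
b = 8289 (b = -1*(-8289) = 8289)
(-30277 - 31*22*26) + b = (-30277 - 31*22*26) + 8289 = (-30277 - 682*26) + 8289 = (-30277 - 17732) + 8289 = -48009 + 8289 = -39720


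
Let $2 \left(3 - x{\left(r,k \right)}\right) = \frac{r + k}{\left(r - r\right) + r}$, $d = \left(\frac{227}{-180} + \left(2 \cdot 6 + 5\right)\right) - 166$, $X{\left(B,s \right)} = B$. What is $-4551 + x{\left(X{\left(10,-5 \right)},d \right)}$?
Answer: $- \frac{16347553}{3600} \approx -4541.0$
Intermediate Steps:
$d = - \frac{27047}{180}$ ($d = \left(227 \left(- \frac{1}{180}\right) + \left(12 + 5\right)\right) - 166 = \left(- \frac{227}{180} + 17\right) - 166 = \frac{2833}{180} - 166 = - \frac{27047}{180} \approx -150.26$)
$x{\left(r,k \right)} = 3 - \frac{k + r}{2 r}$ ($x{\left(r,k \right)} = 3 - \frac{\left(r + k\right) \frac{1}{\left(r - r\right) + r}}{2} = 3 - \frac{\left(k + r\right) \frac{1}{0 + r}}{2} = 3 - \frac{\left(k + r\right) \frac{1}{r}}{2} = 3 - \frac{\frac{1}{r} \left(k + r\right)}{2} = 3 - \frac{k + r}{2 r}$)
$-4551 + x{\left(X{\left(10,-5 \right)},d \right)} = -4551 + \frac{\left(-1\right) \left(- \frac{27047}{180}\right) + 5 \cdot 10}{2 \cdot 10} = -4551 + \frac{1}{2} \cdot \frac{1}{10} \left(\frac{27047}{180} + 50\right) = -4551 + \frac{1}{2} \cdot \frac{1}{10} \cdot \frac{36047}{180} = -4551 + \frac{36047}{3600} = - \frac{16347553}{3600}$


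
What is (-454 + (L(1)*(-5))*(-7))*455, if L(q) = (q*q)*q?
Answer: -190645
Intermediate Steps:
L(q) = q**3 (L(q) = q**2*q = q**3)
(-454 + (L(1)*(-5))*(-7))*455 = (-454 + (1**3*(-5))*(-7))*455 = (-454 + (1*(-5))*(-7))*455 = (-454 - 5*(-7))*455 = (-454 + 35)*455 = -419*455 = -190645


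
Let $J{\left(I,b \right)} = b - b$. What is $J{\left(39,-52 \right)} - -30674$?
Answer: $30674$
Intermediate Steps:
$J{\left(I,b \right)} = 0$
$J{\left(39,-52 \right)} - -30674 = 0 - -30674 = 0 + 30674 = 30674$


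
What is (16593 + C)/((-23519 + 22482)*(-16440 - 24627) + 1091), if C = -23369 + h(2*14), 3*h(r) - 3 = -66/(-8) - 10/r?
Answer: -568879/3577355880 ≈ -0.00015902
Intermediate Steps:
h(r) = 15/4 - 10/(3*r) (h(r) = 1 + (-66/(-8) - 10/r)/3 = 1 + (-66*(-⅛) - 10/r)/3 = 1 + (33/4 - 10/r)/3 = 1 + (11/4 - 10/(3*r)) = 15/4 - 10/(3*r))
C = -1962691/84 (C = -23369 + 5*(-8 + 9*(2*14))/(12*((2*14))) = -23369 + (5/12)*(-8 + 9*28)/28 = -23369 + (5/12)*(1/28)*(-8 + 252) = -23369 + (5/12)*(1/28)*244 = -23369 + 305/84 = -1962691/84 ≈ -23365.)
(16593 + C)/((-23519 + 22482)*(-16440 - 24627) + 1091) = (16593 - 1962691/84)/((-23519 + 22482)*(-16440 - 24627) + 1091) = -568879/(84*(-1037*(-41067) + 1091)) = -568879/(84*(42586479 + 1091)) = -568879/84/42587570 = -568879/84*1/42587570 = -568879/3577355880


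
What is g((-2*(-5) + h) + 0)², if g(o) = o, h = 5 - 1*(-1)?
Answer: 256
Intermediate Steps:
h = 6 (h = 5 + 1 = 6)
g((-2*(-5) + h) + 0)² = ((-2*(-5) + 6) + 0)² = ((10 + 6) + 0)² = (16 + 0)² = 16² = 256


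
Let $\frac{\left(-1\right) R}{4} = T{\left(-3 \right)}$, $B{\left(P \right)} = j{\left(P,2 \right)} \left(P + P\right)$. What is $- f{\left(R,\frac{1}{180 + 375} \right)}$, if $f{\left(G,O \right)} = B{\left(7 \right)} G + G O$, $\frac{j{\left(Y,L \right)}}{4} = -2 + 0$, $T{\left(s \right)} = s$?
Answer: $\frac{248636}{185} \approx 1344.0$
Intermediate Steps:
$j{\left(Y,L \right)} = -8$ ($j{\left(Y,L \right)} = 4 \left(-2 + 0\right) = 4 \left(-2\right) = -8$)
$B{\left(P \right)} = - 16 P$ ($B{\left(P \right)} = - 8 \left(P + P\right) = - 8 \cdot 2 P = - 16 P$)
$R = 12$ ($R = \left(-4\right) \left(-3\right) = 12$)
$f{\left(G,O \right)} = - 112 G + G O$ ($f{\left(G,O \right)} = \left(-16\right) 7 G + G O = - 112 G + G O$)
$- f{\left(R,\frac{1}{180 + 375} \right)} = - 12 \left(-112 + \frac{1}{180 + 375}\right) = - 12 \left(-112 + \frac{1}{555}\right) = - \frac{12 \left(-62159\right)}{555} = \left(-1\right) \left(- \frac{248636}{185}\right) = \frac{248636}{185}$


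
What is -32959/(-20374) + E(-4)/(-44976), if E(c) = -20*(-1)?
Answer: 185244563/114542628 ≈ 1.6173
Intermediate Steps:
E(c) = 20
-32959/(-20374) + E(-4)/(-44976) = -32959/(-20374) + 20/(-44976) = -32959*(-1/20374) + 20*(-1/44976) = 32959/20374 - 5/11244 = 185244563/114542628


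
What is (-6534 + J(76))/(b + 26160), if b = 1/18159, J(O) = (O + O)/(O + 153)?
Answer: -27168297306/108784031989 ≈ -0.24975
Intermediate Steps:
J(O) = 2*O/(153 + O) (J(O) = (2*O)/(153 + O) = 2*O/(153 + O))
b = 1/18159 ≈ 5.5069e-5
(-6534 + J(76))/(b + 26160) = (-6534 + 2*76/(153 + 76))/(1/18159 + 26160) = (-6534 + 2*76/229)/(475039441/18159) = (-6534 + 2*76*(1/229))*(18159/475039441) = (-6534 + 152/229)*(18159/475039441) = -1496134/229*18159/475039441 = -27168297306/108784031989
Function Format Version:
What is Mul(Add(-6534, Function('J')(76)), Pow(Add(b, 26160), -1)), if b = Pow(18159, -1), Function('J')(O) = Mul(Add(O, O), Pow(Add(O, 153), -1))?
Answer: Rational(-27168297306, 108784031989) ≈ -0.24975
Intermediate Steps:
Function('J')(O) = Mul(2, O, Pow(Add(153, O), -1)) (Function('J')(O) = Mul(Mul(2, O), Pow(Add(153, O), -1)) = Mul(2, O, Pow(Add(153, O), -1)))
b = Rational(1, 18159) ≈ 5.5069e-5
Mul(Add(-6534, Function('J')(76)), Pow(Add(b, 26160), -1)) = Mul(Add(-6534, Mul(2, 76, Pow(Add(153, 76), -1))), Pow(Add(Rational(1, 18159), 26160), -1)) = Mul(Add(-6534, Mul(2, 76, Pow(229, -1))), Pow(Rational(475039441, 18159), -1)) = Mul(Add(-6534, Mul(2, 76, Rational(1, 229))), Rational(18159, 475039441)) = Mul(Add(-6534, Rational(152, 229)), Rational(18159, 475039441)) = Mul(Rational(-1496134, 229), Rational(18159, 475039441)) = Rational(-27168297306, 108784031989)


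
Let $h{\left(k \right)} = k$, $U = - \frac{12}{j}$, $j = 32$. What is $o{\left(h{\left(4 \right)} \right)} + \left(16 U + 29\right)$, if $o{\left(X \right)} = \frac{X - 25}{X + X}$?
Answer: $\frac{163}{8} \approx 20.375$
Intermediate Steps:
$U = - \frac{3}{8}$ ($U = - \frac{12}{32} = \left(-12\right) \frac{1}{32} = - \frac{3}{8} \approx -0.375$)
$o{\left(X \right)} = \frac{-25 + X}{2 X}$
$o{\left(h{\left(4 \right)} \right)} + \left(16 U + 29\right) = \frac{-25 + 4}{2 \cdot 4} + \left(16 \left(- \frac{3}{8}\right) + 29\right) = \frac{1}{2} \cdot \frac{1}{4} \left(-21\right) + \left(-6 + 29\right) = - \frac{21}{8} + 23 = \frac{163}{8}$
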